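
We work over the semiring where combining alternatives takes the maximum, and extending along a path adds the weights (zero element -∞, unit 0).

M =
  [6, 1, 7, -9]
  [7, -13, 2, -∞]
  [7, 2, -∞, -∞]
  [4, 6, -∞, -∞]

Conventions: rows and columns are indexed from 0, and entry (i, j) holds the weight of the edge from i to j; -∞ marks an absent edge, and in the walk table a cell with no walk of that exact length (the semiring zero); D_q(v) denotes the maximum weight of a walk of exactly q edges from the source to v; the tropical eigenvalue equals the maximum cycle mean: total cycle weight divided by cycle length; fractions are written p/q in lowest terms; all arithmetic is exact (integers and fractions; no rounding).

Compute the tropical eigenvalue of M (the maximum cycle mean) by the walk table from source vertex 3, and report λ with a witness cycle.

q=0: [-∞, -∞, -∞, 0]
q=1: [4, 6, -∞, -∞]
q=2: [13, 5, 11, -5]
q=3: [19, 14, 20, 4]
q=4: [27, 22, 26, 10]
Optimal cycle mean attained by: cycle 0->2->0, total 7 + 7, length 2.
Answer: λ = 7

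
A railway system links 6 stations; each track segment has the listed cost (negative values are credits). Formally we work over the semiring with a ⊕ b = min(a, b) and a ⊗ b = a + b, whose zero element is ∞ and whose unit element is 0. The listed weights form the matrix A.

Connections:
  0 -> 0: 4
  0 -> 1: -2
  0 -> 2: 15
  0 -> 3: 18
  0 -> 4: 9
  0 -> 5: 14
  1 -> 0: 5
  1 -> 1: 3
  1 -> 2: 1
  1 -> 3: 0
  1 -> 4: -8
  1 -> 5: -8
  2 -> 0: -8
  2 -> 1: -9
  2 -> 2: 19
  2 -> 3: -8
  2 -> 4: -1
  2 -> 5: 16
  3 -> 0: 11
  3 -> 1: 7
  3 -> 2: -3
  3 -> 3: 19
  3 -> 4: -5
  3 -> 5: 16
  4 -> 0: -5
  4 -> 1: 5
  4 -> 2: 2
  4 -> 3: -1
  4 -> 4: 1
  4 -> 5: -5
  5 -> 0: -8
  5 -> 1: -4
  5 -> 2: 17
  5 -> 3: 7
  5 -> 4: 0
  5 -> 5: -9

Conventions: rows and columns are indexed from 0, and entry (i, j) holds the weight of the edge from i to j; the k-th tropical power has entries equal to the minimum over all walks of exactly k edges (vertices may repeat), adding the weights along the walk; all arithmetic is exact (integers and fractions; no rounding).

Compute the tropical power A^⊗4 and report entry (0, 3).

A^⊗2:
  [3, 1, -1, -2, -10, -10]
  [-16, -12, -6, -9, -8, -17]
  [-6, -10, -11, -9, -17, -17]
  [-11, -12, -3, -11, -4, -10]
  [-13, -9, -4, -6, -6, -14]
  [-17, -13, -3, -4, -12, -18]
A^⊗3:
  [-18, -14, -8, -11, -10, -19]
  [-25, -21, -12, -14, -20, -26]
  [-25, -21, -15, -19, -18, -26]
  [-18, -14, -14, -12, -20, -20]
  [-22, -18, -9, -12, -17, -23]
  [-26, -22, -12, -13, -21, -27]
A^⊗4:
  [-27, -23, -14, -16, -22, -28]
  [-34, -30, -20, -21, -29, -35]
  [-34, -30, -22, -23, -29, -35]
  [-28, -24, -18, -22, -22, -29]
  [-31, -27, -17, -18, -26, -32]
  [-35, -31, -21, -22, -30, -36]
Key observation: the optimum is the walk 0->1->4->2->3, with weight (-2) + (-8) + 2 + (-8) = -16.
Optimal value attained by: walk 0->1->4->2->3.
Answer: (A^⊗4)[0][3] = -16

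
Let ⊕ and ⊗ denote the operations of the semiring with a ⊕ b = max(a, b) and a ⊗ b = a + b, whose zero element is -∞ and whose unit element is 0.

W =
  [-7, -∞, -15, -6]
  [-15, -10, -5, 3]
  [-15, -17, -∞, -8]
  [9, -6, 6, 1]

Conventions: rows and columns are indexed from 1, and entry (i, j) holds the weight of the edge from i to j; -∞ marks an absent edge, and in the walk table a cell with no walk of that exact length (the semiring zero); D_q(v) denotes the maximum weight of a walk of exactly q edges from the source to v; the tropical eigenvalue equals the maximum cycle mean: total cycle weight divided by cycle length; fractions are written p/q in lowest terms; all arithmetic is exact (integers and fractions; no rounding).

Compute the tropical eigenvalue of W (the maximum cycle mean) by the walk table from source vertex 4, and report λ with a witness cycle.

q=0: [-∞, -∞, -∞, 0]
q=1: [9, -6, 6, 1]
q=2: [10, -5, 7, 3]
q=3: [12, -3, 9, 4]
q=4: [13, -2, 10, 6]
Optimal cycle mean attained by: cycle 1->4->1, total (-6) + 9, length 2.
Answer: λ = 3/2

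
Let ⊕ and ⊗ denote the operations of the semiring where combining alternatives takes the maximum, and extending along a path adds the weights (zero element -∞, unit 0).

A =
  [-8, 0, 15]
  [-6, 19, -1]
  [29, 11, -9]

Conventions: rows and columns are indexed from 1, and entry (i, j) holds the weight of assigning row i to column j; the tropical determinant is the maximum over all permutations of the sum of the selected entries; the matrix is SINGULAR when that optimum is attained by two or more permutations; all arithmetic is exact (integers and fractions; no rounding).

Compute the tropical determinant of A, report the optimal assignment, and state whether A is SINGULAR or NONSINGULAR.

σ = (1, 2, 3): (-8) + 19 + (-9) = 2
σ = (1, 3, 2): (-8) + (-1) + 11 = 2
σ = (2, 1, 3): 0 + (-6) + (-9) = -15
σ = (2, 3, 1): 0 + (-1) + 29 = 28
σ = (3, 1, 2): 15 + (-6) + 11 = 20
σ = (3, 2, 1): 15 + 19 + 29 = 63
Optimal value attained by: σ = (3, 2, 1).
Answer: det⊕(A) = 63; verdict: NONSINGULAR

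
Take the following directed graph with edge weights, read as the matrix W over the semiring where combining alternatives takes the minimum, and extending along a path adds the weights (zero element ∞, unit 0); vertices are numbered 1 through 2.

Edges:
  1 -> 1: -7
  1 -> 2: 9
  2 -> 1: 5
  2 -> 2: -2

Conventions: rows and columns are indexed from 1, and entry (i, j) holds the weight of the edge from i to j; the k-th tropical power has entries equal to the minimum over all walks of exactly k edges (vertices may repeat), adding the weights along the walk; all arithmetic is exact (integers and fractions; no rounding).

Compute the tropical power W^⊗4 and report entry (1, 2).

W^⊗2:
  [-14, 2]
  [-2, -4]
W^⊗3:
  [-21, -5]
  [-9, -6]
W^⊗4:
  [-28, -12]
  [-16, -8]
Key observation: the optimum is the walk 1->1->1->1->2, with weight (-7) + (-7) + (-7) + 9 = -12.
Optimal value attained by: walk 1->1->1->1->2.
Answer: (W^⊗4)[1][2] = -12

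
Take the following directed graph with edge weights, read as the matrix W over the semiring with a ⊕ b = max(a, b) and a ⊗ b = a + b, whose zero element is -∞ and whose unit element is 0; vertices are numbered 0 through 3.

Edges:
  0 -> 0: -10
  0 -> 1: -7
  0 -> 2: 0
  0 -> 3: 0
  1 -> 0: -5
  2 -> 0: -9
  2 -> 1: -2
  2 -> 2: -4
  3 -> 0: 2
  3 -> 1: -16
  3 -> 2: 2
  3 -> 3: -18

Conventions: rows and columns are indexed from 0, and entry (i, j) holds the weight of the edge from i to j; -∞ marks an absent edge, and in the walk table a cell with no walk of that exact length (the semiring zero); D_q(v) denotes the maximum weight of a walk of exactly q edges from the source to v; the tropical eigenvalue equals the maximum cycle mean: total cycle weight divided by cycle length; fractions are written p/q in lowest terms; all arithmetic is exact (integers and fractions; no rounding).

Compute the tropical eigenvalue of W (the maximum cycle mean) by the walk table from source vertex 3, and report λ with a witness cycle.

q=0: [-∞, -∞, -∞, 0]
q=1: [2, -16, 2, -18]
q=2: [-7, 0, 2, 2]
q=3: [4, 0, 4, -7]
q=4: [-5, 2, 4, 4]
Optimal cycle mean attained by: cycle 0->3->0, total 0 + 2, length 2.
Answer: λ = 1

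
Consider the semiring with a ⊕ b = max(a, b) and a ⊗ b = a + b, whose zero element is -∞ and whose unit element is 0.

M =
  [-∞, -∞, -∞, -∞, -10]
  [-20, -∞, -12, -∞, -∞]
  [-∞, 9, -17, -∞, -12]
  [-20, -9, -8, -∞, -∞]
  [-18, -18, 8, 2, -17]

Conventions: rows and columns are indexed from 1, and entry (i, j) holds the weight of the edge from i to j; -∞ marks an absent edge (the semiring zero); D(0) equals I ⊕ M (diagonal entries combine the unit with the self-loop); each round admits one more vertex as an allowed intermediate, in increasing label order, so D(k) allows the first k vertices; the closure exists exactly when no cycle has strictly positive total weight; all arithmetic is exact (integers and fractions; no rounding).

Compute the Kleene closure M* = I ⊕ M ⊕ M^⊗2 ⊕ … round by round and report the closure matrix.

D(0):
  [0, -∞, -∞, -∞, -10]
  [-20, 0, -12, -∞, -∞]
  [-∞, 9, 0, -∞, -12]
  [-20, -9, -8, 0, -∞]
  [-18, -18, 8, 2, 0]
D(1):
  [0, -∞, -∞, -∞, -10]
  [-20, 0, -12, -∞, -30]
  [-∞, 9, 0, -∞, -12]
  [-20, -9, -8, 0, -30]
  [-18, -18, 8, 2, 0]
D(2):
  [0, -∞, -∞, -∞, -10]
  [-20, 0, -12, -∞, -30]
  [-11, 9, 0, -∞, -12]
  [-20, -9, -8, 0, -30]
  [-18, -18, 8, 2, 0]
D(3):
  [0, -∞, -∞, -∞, -10]
  [-20, 0, -12, -∞, -24]
  [-11, 9, 0, -∞, -12]
  [-19, 1, -8, 0, -20]
  [-3, 17, 8, 2, 0]
D(4):
  [0, -∞, -∞, -∞, -10]
  [-20, 0, -12, -∞, -24]
  [-11, 9, 0, -∞, -12]
  [-19, 1, -8, 0, -20]
  [-3, 17, 8, 2, 0]
D(5):
  [0, 7, -2, -8, -10]
  [-20, 0, -12, -22, -24]
  [-11, 9, 0, -10, -12]
  [-19, 1, -8, 0, -20]
  [-3, 17, 8, 2, 0]
Answer: M* = [[0, 7, -2, -8, -10], [-20, 0, -12, -22, -24], [-11, 9, 0, -10, -12], [-19, 1, -8, 0, -20], [-3, 17, 8, 2, 0]]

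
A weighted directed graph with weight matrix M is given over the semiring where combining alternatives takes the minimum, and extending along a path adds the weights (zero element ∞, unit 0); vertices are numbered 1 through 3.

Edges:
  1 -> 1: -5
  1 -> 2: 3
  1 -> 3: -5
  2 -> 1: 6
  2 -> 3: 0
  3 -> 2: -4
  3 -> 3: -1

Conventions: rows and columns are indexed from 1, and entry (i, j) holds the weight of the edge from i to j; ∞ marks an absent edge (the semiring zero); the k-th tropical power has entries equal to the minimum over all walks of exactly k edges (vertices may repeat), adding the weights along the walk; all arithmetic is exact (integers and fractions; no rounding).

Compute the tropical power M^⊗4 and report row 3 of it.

M^⊗2:
  [-10, -9, -10]
  [1, -4, -1]
  [2, -5, -4]
M^⊗3:
  [-15, -14, -15]
  [-4, -5, -4]
  [-3, -8, -5]
M^⊗4:
  [-20, -19, -20]
  [-9, -8, -9]
  [-8, -9, -8]
Answer: row 3 of M^⊗4 = [-8, -9, -8]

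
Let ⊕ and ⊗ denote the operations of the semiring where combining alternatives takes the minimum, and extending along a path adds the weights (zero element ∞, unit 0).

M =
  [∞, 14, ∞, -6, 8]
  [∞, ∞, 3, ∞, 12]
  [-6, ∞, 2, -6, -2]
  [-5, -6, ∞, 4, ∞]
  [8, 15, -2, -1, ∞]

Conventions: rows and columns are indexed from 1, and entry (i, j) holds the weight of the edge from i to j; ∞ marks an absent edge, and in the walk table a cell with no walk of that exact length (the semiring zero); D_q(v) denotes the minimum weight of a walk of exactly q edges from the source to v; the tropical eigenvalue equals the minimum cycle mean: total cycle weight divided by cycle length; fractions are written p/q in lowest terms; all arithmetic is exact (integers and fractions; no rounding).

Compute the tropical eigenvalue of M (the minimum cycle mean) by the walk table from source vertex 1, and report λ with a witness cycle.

q=0: [0, ∞, ∞, ∞, ∞]
q=1: [∞, 14, ∞, -6, 8]
q=2: [-11, -12, 6, -2, 26]
q=3: [-7, -8, -9, -17, -3]
q=4: [-22, -23, -7, -15, -11]
q=5: [-20, -21, -20, -28, -14]
Optimal cycle mean attained by: cycle 1->4->1, total (-6) + (-5), length 2.
Answer: λ = -11/2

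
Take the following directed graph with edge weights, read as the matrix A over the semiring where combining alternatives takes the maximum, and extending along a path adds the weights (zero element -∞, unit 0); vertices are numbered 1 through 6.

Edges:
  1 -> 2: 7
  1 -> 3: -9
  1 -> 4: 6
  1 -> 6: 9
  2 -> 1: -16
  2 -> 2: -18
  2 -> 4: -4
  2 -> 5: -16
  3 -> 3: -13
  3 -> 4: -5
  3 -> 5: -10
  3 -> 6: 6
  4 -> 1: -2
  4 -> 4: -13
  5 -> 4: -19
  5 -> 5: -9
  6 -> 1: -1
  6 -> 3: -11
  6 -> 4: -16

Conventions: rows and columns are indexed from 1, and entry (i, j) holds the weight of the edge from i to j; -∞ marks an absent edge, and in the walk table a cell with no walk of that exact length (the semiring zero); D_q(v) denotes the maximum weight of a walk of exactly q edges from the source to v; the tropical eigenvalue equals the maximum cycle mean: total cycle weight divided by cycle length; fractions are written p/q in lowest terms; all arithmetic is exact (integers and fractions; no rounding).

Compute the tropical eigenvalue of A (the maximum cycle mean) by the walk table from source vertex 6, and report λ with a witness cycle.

q=0: [-∞, -∞, -∞, -∞, -∞, 0]
q=1: [-1, -∞, -11, -16, -∞, -∞]
q=2: [-18, 6, -10, 5, -21, 8]
q=3: [7, -11, -3, 2, -10, -4]
q=4: [0, 14, -2, 13, -13, 16]
q=5: [15, 7, 5, 10, -2, 9]
q=6: [8, 22, 6, 21, -5, 24]
Optimal cycle mean attained by: cycle 1->6->1, total 9 + (-1), length 2.
Answer: λ = 4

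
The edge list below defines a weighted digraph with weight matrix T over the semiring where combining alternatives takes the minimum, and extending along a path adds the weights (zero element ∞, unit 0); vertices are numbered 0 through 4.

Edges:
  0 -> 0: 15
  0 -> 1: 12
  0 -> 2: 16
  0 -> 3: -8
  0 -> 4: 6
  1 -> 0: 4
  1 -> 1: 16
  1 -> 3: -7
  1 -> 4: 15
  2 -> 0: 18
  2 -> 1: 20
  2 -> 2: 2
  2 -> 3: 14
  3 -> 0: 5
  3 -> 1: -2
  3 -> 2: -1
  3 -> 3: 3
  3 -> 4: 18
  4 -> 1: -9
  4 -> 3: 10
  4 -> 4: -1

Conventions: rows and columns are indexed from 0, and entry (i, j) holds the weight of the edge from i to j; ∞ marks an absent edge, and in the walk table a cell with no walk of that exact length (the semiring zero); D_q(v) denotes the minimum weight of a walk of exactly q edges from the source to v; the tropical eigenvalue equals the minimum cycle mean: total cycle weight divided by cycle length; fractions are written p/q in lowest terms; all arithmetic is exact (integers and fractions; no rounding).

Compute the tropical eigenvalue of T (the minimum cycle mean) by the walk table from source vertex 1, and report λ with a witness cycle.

q=0: [∞, 0, ∞, ∞, ∞]
q=1: [4, 16, ∞, -7, 15]
q=2: [-2, -9, -8, -4, 10]
q=3: [-5, -6, -6, -16, 4]
q=4: [-11, -18, -17, -13, 1]
q=5: [-14, -15, -15, -25, -5]
Optimal cycle mean attained by: cycle 1->3->1, total (-7) + (-2), length 2.
Answer: λ = -9/2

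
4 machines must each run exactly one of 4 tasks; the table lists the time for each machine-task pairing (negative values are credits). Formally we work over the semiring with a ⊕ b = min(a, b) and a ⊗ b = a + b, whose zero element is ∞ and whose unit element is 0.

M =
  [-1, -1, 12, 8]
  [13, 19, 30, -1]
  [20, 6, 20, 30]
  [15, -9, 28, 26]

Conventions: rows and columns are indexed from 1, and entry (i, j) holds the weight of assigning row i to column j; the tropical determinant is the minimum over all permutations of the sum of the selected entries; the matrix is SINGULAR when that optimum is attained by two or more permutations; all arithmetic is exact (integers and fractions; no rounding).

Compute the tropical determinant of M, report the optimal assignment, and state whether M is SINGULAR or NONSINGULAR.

σ = (1, 2, 3, 4): (-1) + 19 + 20 + 26 = 64
σ = (1, 2, 4, 3): (-1) + 19 + 30 + 28 = 76
σ = (1, 3, 2, 4): (-1) + 30 + 6 + 26 = 61
σ = (1, 3, 4, 2): (-1) + 30 + 30 + (-9) = 50
σ = (1, 4, 2, 3): (-1) + (-1) + 6 + 28 = 32
σ = (1, 4, 3, 2): (-1) + (-1) + 20 + (-9) = 9
σ = (2, 1, 3, 4): (-1) + 13 + 20 + 26 = 58
σ = (2, 1, 4, 3): (-1) + 13 + 30 + 28 = 70
σ = (2, 3, 1, 4): (-1) + 30 + 20 + 26 = 75
σ = (2, 3, 4, 1): (-1) + 30 + 30 + 15 = 74
σ = (2, 4, 1, 3): (-1) + (-1) + 20 + 28 = 46
σ = (2, 4, 3, 1): (-1) + (-1) + 20 + 15 = 33
σ = (3, 1, 2, 4): 12 + 13 + 6 + 26 = 57
σ = (3, 1, 4, 2): 12 + 13 + 30 + (-9) = 46
σ = (3, 2, 1, 4): 12 + 19 + 20 + 26 = 77
σ = (3, 2, 4, 1): 12 + 19 + 30 + 15 = 76
σ = (3, 4, 1, 2): 12 + (-1) + 20 + (-9) = 22
σ = (3, 4, 2, 1): 12 + (-1) + 6 + 15 = 32
σ = (4, 1, 2, 3): 8 + 13 + 6 + 28 = 55
σ = (4, 1, 3, 2): 8 + 13 + 20 + (-9) = 32
σ = (4, 2, 1, 3): 8 + 19 + 20 + 28 = 75
σ = (4, 2, 3, 1): 8 + 19 + 20 + 15 = 62
σ = (4, 3, 1, 2): 8 + 30 + 20 + (-9) = 49
σ = (4, 3, 2, 1): 8 + 30 + 6 + 15 = 59
Optimal value attained by: σ = (1, 4, 3, 2).
Answer: det⊕(M) = 9; verdict: NONSINGULAR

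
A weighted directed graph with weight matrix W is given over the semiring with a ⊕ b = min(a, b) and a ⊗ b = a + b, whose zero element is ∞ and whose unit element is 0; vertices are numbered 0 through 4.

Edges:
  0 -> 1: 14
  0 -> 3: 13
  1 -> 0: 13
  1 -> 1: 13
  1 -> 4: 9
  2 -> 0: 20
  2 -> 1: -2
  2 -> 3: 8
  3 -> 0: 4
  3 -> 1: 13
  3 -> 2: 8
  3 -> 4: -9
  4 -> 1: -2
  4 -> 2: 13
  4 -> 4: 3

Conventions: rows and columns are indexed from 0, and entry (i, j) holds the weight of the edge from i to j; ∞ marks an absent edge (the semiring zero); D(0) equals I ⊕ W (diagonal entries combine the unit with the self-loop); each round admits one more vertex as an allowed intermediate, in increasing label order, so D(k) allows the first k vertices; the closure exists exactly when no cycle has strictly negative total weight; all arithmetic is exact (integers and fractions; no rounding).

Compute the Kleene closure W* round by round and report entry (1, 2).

D(0):
  [0, 14, ∞, 13, ∞]
  [13, 0, ∞, ∞, 9]
  [20, -2, 0, 8, ∞]
  [4, 13, 8, 0, -9]
  [∞, -2, 13, ∞, 0]
D(1):
  [0, 14, ∞, 13, ∞]
  [13, 0, ∞, 26, 9]
  [20, -2, 0, 8, ∞]
  [4, 13, 8, 0, -9]
  [∞, -2, 13, ∞, 0]
D(2):
  [0, 14, ∞, 13, 23]
  [13, 0, ∞, 26, 9]
  [11, -2, 0, 8, 7]
  [4, 13, 8, 0, -9]
  [11, -2, 13, 24, 0]
D(3):
  [0, 14, ∞, 13, 23]
  [13, 0, ∞, 26, 9]
  [11, -2, 0, 8, 7]
  [4, 6, 8, 0, -9]
  [11, -2, 13, 21, 0]
D(4):
  [0, 14, 21, 13, 4]
  [13, 0, 34, 26, 9]
  [11, -2, 0, 8, -1]
  [4, 6, 8, 0, -9]
  [11, -2, 13, 21, 0]
D(5):
  [0, 2, 17, 13, 4]
  [13, 0, 22, 26, 9]
  [10, -3, 0, 8, -1]
  [2, -11, 4, 0, -9]
  [11, -2, 13, 21, 0]
Answer: W*[1][2] = 22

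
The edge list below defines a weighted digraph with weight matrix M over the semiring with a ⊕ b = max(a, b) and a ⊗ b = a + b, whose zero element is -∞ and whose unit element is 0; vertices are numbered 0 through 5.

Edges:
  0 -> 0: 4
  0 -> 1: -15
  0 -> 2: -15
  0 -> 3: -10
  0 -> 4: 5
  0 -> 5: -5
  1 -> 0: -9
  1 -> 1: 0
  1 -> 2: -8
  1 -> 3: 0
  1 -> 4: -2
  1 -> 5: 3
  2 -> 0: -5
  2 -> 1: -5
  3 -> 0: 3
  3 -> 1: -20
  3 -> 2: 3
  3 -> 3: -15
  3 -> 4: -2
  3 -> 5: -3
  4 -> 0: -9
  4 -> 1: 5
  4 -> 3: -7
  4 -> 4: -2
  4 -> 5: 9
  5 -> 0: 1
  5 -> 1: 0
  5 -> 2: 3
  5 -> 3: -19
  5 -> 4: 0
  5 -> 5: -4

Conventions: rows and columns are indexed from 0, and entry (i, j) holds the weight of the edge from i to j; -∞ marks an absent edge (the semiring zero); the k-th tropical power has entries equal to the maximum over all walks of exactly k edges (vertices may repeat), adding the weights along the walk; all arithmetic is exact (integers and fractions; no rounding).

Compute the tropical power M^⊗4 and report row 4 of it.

M^⊗2:
  [8, 10, -2, -2, 9, 14]
  [4, 3, 6, 0, 3, 7]
  [-1, -5, -13, -5, 0, -2]
  [7, 3, 0, -7, 8, 7]
  [10, 9, 12, 5, 9, 8]
  [5, 5, -1, 0, 6, 9]
M^⊗3:
  [15, 14, 17, 10, 14, 18]
  [8, 8, 10, 3, 9, 12]
  [3, 5, 1, -5, 4, 9]
  [11, 13, 10, 3, 12, 17]
  [14, 14, 11, 9, 15, 18]
  [10, 11, 12, 5, 10, 15]
M^⊗4:
  [19, 19, 21, 14, 20, 23]
  [13, 14, 15, 8, 13, 18]
  [10, 9, 12, 5, 9, 13]
  [18, 17, 20, 13, 17, 21]
  [19, 20, 21, 14, 19, 24]
  [16, 15, 18, 11, 15, 19]
Answer: row 4 of M^⊗4 = [19, 20, 21, 14, 19, 24]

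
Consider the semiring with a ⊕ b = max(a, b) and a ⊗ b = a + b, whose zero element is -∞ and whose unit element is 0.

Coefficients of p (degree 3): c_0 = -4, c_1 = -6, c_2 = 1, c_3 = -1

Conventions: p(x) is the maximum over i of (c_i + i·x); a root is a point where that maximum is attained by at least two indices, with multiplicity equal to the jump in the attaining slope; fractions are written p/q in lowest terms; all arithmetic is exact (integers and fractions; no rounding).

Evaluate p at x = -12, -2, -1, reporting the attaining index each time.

p(-12) = max(-4+0·(-12)=-4, -6+1·(-12)=-18, 1+2·(-12)=-23, -1+3·(-12)=-37) = -4 (attained by i=0)
p(-2) = max(-4+0·(-2)=-4, -6+1·(-2)=-8, 1+2·(-2)=-3, -1+3·(-2)=-7) = -3 (attained by i=2)
p(-1) = max(-4+0·(-1)=-4, -6+1·(-1)=-7, 1+2·(-1)=-1, -1+3·(-1)=-4) = -1 (attained by i=2)
Answer: p(-12) = -4; p(-2) = -3; p(-1) = -1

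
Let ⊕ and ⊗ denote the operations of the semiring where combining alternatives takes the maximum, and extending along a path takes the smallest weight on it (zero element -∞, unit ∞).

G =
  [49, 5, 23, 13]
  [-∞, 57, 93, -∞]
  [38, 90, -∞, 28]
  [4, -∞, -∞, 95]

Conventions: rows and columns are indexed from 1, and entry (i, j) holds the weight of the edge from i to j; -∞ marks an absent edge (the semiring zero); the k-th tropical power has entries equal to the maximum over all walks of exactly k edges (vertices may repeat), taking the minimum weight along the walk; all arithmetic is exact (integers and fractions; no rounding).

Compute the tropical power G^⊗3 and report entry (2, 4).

G^⊗2:
  [49, 23, 23, 23]
  [38, 90, 57, 28]
  [38, 57, 90, 28]
  [4, 4, 4, 95]
G^⊗3:
  [49, 23, 23, 23]
  [38, 57, 90, 28]
  [38, 90, 57, 28]
  [4, 4, 4, 95]
Key observation: the optimum is the walk 2->2->3->4, with weight 57 min 93 min 28 = 28.
Optimal value attained by: walk 2->2->3->4.
Answer: (G^⊗3)[2][4] = 28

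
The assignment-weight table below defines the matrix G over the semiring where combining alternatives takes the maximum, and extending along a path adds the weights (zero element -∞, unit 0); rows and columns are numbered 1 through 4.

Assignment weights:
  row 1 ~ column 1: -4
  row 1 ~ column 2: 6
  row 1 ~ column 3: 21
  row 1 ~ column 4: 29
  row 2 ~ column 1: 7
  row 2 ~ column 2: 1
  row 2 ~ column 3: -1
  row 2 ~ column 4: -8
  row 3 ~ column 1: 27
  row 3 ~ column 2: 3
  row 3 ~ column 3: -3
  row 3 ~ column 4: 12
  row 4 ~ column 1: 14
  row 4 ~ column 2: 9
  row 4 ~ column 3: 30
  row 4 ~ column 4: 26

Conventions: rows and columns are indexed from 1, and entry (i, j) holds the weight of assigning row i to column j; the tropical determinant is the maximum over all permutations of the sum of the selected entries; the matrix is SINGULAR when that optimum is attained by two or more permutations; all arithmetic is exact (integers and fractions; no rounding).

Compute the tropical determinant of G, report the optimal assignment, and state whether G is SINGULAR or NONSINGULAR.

σ = (1, 2, 3, 4): (-4) + 1 + (-3) + 26 = 20
σ = (1, 2, 4, 3): (-4) + 1 + 12 + 30 = 39
σ = (1, 3, 2, 4): (-4) + (-1) + 3 + 26 = 24
σ = (1, 3, 4, 2): (-4) + (-1) + 12 + 9 = 16
σ = (1, 4, 2, 3): (-4) + (-8) + 3 + 30 = 21
σ = (1, 4, 3, 2): (-4) + (-8) + (-3) + 9 = -6
σ = (2, 1, 3, 4): 6 + 7 + (-3) + 26 = 36
σ = (2, 1, 4, 3): 6 + 7 + 12 + 30 = 55
σ = (2, 3, 1, 4): 6 + (-1) + 27 + 26 = 58
σ = (2, 3, 4, 1): 6 + (-1) + 12 + 14 = 31
σ = (2, 4, 1, 3): 6 + (-8) + 27 + 30 = 55
σ = (2, 4, 3, 1): 6 + (-8) + (-3) + 14 = 9
σ = (3, 1, 2, 4): 21 + 7 + 3 + 26 = 57
σ = (3, 1, 4, 2): 21 + 7 + 12 + 9 = 49
σ = (3, 2, 1, 4): 21 + 1 + 27 + 26 = 75
σ = (3, 2, 4, 1): 21 + 1 + 12 + 14 = 48
σ = (3, 4, 1, 2): 21 + (-8) + 27 + 9 = 49
σ = (3, 4, 2, 1): 21 + (-8) + 3 + 14 = 30
σ = (4, 1, 2, 3): 29 + 7 + 3 + 30 = 69
σ = (4, 1, 3, 2): 29 + 7 + (-3) + 9 = 42
σ = (4, 2, 1, 3): 29 + 1 + 27 + 30 = 87
σ = (4, 2, 3, 1): 29 + 1 + (-3) + 14 = 41
σ = (4, 3, 1, 2): 29 + (-1) + 27 + 9 = 64
σ = (4, 3, 2, 1): 29 + (-1) + 3 + 14 = 45
Optimal value attained by: σ = (4, 2, 1, 3).
Answer: det⊕(G) = 87; verdict: NONSINGULAR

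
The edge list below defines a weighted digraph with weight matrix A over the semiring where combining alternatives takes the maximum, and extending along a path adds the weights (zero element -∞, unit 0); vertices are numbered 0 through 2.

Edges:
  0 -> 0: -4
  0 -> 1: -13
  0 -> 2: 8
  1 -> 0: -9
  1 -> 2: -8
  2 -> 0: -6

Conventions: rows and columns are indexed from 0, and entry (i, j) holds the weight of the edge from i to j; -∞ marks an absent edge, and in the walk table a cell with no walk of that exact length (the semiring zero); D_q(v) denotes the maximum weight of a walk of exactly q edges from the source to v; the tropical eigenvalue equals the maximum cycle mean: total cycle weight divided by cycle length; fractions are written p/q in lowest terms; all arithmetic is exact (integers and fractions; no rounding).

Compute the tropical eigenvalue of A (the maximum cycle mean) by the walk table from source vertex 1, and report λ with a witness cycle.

q=0: [-∞, 0, -∞]
q=1: [-9, -∞, -8]
q=2: [-13, -22, -1]
q=3: [-7, -26, -5]
Optimal cycle mean attained by: cycle 0->2->0, total 8 + (-6), length 2.
Answer: λ = 1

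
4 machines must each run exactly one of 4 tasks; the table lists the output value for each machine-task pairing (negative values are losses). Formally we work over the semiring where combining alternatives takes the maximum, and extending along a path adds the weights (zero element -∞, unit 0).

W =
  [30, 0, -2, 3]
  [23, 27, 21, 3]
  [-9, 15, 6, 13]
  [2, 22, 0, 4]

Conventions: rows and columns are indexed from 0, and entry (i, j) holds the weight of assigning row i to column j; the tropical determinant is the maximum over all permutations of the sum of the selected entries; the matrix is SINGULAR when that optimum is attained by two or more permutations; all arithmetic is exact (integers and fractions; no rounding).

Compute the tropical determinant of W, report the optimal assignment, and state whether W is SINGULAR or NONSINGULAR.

σ = (0, 1, 2, 3): 30 + 27 + 6 + 4 = 67
σ = (0, 1, 3, 2): 30 + 27 + 13 + 0 = 70
σ = (0, 2, 1, 3): 30 + 21 + 15 + 4 = 70
σ = (0, 2, 3, 1): 30 + 21 + 13 + 22 = 86
σ = (0, 3, 1, 2): 30 + 3 + 15 + 0 = 48
σ = (0, 3, 2, 1): 30 + 3 + 6 + 22 = 61
σ = (1, 0, 2, 3): 0 + 23 + 6 + 4 = 33
σ = (1, 0, 3, 2): 0 + 23 + 13 + 0 = 36
σ = (1, 2, 0, 3): 0 + 21 + (-9) + 4 = 16
σ = (1, 2, 3, 0): 0 + 21 + 13 + 2 = 36
σ = (1, 3, 0, 2): 0 + 3 + (-9) + 0 = -6
σ = (1, 3, 2, 0): 0 + 3 + 6 + 2 = 11
σ = (2, 0, 1, 3): (-2) + 23 + 15 + 4 = 40
σ = (2, 0, 3, 1): (-2) + 23 + 13 + 22 = 56
σ = (2, 1, 0, 3): (-2) + 27 + (-9) + 4 = 20
σ = (2, 1, 3, 0): (-2) + 27 + 13 + 2 = 40
σ = (2, 3, 0, 1): (-2) + 3 + (-9) + 22 = 14
σ = (2, 3, 1, 0): (-2) + 3 + 15 + 2 = 18
σ = (3, 0, 1, 2): 3 + 23 + 15 + 0 = 41
σ = (3, 0, 2, 1): 3 + 23 + 6 + 22 = 54
σ = (3, 1, 0, 2): 3 + 27 + (-9) + 0 = 21
σ = (3, 1, 2, 0): 3 + 27 + 6 + 2 = 38
σ = (3, 2, 0, 1): 3 + 21 + (-9) + 22 = 37
σ = (3, 2, 1, 0): 3 + 21 + 15 + 2 = 41
Optimal value attained by: σ = (0, 2, 3, 1).
Answer: det⊕(W) = 86; verdict: NONSINGULAR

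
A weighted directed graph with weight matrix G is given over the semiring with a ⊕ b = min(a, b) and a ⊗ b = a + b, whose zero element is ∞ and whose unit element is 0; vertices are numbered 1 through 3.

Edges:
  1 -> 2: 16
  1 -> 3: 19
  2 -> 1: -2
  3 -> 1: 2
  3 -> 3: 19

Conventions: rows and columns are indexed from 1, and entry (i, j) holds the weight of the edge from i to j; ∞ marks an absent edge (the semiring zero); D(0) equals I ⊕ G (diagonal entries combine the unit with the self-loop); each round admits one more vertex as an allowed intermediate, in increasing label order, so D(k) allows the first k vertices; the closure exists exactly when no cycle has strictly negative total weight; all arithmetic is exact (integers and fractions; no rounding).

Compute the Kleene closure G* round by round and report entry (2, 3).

D(0):
  [0, 16, 19]
  [-2, 0, ∞]
  [2, ∞, 0]
D(1):
  [0, 16, 19]
  [-2, 0, 17]
  [2, 18, 0]
D(2):
  [0, 16, 19]
  [-2, 0, 17]
  [2, 18, 0]
D(3):
  [0, 16, 19]
  [-2, 0, 17]
  [2, 18, 0]
Answer: G*[2][3] = 17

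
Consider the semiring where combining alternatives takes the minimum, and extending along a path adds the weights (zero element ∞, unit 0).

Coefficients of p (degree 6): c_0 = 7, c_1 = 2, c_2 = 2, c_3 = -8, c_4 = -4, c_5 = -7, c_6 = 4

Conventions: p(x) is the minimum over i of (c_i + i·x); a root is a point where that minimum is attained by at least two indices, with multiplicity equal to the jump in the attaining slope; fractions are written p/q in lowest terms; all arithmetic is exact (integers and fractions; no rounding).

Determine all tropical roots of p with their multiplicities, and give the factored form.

hull edge (i=0, c=7) to (i=3, c=-8): slope -5, span 3
hull edge (i=3, c=-8) to (i=5, c=-7): slope 1/2, span 2
hull edge (i=5, c=-7) to (i=6, c=4): slope 11, span 1
Factored form: p(x) = 4 ⊗ (x ⊕ (-11)) ⊗ (x ⊕ (-1/2)) ⊗ (x ⊕ (-1/2)) ⊗ (x ⊕ 5) ⊗ (x ⊕ 5) ⊗ (x ⊕ 5)
Answer: roots = -11 (mult 1), -1/2 (mult 2), 5 (mult 3)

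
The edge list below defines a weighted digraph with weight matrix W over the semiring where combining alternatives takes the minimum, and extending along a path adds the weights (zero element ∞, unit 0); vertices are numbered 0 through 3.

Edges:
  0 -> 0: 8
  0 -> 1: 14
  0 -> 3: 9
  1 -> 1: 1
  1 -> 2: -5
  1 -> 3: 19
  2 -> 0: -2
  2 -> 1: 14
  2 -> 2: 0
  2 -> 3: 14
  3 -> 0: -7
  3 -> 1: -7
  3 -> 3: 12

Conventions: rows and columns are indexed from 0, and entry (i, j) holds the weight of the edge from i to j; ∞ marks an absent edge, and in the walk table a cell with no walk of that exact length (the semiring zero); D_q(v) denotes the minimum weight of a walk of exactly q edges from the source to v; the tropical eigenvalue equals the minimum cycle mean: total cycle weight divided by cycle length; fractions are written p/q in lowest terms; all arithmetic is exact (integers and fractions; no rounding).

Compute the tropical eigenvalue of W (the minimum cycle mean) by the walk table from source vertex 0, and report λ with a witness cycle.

q=0: [0, ∞, ∞, ∞]
q=1: [8, 14, ∞, 9]
q=2: [2, 2, 9, 17]
q=3: [7, 3, -3, 11]
q=4: [-5, 4, -3, 11]
Optimal cycle mean attained by: cycle 0->3->1->2->0, total 9 + (-7) + (-5) + (-2), length 4.
Answer: λ = -5/4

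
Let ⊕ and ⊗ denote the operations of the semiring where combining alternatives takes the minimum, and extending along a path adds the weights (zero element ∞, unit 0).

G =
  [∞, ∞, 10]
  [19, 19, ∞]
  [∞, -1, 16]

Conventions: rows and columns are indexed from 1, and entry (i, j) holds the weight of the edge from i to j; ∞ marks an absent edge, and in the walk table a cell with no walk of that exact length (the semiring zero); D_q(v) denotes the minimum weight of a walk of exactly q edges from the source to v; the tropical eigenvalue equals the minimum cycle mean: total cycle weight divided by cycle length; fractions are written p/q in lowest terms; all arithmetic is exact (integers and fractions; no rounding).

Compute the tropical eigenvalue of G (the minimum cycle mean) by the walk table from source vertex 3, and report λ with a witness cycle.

q=0: [∞, ∞, 0]
q=1: [∞, -1, 16]
q=2: [18, 15, 32]
q=3: [34, 31, 28]
Optimal cycle mean attained by: cycle 1->3->2->1, total 10 + (-1) + 19, length 3.
Answer: λ = 28/3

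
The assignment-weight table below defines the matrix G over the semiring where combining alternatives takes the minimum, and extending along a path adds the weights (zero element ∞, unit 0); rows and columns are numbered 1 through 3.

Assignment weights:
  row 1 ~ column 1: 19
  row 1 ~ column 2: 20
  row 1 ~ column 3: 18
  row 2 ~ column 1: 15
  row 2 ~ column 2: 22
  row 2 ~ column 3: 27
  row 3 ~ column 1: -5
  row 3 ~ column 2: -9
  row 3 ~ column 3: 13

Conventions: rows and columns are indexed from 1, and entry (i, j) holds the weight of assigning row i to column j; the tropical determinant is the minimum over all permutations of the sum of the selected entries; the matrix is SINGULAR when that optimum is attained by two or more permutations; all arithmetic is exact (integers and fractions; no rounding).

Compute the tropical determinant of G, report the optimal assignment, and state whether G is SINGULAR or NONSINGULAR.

σ = (1, 2, 3): 19 + 22 + 13 = 54
σ = (1, 3, 2): 19 + 27 + (-9) = 37
σ = (2, 1, 3): 20 + 15 + 13 = 48
σ = (2, 3, 1): 20 + 27 + (-5) = 42
σ = (3, 1, 2): 18 + 15 + (-9) = 24
σ = (3, 2, 1): 18 + 22 + (-5) = 35
Optimal value attained by: σ = (3, 1, 2).
Answer: det⊕(G) = 24; verdict: NONSINGULAR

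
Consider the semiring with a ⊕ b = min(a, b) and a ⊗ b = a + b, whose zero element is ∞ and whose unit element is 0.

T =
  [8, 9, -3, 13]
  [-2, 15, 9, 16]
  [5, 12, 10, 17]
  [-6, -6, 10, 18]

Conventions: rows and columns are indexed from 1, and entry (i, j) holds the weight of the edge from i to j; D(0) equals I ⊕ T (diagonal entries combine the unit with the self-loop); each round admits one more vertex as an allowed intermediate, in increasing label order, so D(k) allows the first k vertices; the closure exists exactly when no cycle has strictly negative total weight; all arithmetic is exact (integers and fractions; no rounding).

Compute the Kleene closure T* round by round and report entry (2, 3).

D(0):
  [0, 9, -3, 13]
  [-2, 0, 9, 16]
  [5, 12, 0, 17]
  [-6, -6, 10, 0]
D(1):
  [0, 9, -3, 13]
  [-2, 0, -5, 11]
  [5, 12, 0, 17]
  [-6, -6, -9, 0]
D(2):
  [0, 9, -3, 13]
  [-2, 0, -5, 11]
  [5, 12, 0, 17]
  [-8, -6, -11, 0]
D(3):
  [0, 9, -3, 13]
  [-2, 0, -5, 11]
  [5, 12, 0, 17]
  [-8, -6, -11, 0]
D(4):
  [0, 7, -3, 13]
  [-2, 0, -5, 11]
  [5, 11, 0, 17]
  [-8, -6, -11, 0]
Answer: T*[2][3] = -5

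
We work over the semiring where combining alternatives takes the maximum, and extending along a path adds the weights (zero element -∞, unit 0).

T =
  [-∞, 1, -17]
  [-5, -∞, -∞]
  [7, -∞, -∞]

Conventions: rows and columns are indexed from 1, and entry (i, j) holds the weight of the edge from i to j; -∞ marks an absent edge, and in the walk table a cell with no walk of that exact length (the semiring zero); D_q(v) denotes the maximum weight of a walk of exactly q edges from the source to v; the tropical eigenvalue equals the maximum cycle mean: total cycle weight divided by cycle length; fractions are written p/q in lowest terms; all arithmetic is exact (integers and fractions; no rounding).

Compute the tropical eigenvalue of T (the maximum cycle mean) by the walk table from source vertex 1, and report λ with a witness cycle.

q=0: [0, -∞, -∞]
q=1: [-∞, 1, -17]
q=2: [-4, -∞, -∞]
q=3: [-∞, -3, -21]
Optimal cycle mean attained by: cycle 1->2->1, total 1 + (-5), length 2.
Answer: λ = -2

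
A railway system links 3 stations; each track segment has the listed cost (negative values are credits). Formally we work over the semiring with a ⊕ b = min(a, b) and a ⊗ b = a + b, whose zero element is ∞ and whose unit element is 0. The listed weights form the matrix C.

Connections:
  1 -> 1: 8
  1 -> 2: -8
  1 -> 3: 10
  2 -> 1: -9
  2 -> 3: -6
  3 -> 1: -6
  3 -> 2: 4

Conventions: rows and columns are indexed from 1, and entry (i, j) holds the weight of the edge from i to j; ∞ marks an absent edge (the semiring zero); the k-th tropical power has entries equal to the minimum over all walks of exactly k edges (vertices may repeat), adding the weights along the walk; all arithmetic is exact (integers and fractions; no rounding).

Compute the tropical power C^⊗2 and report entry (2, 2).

C^⊗2:
  [-17, 0, -14]
  [-12, -17, 1]
  [-5, -14, -2]
Key observation: the optimum is the walk 2->1->2, with weight (-9) + (-8) = -17.
Optimal value attained by: walk 2->1->2.
Answer: (C^⊗2)[2][2] = -17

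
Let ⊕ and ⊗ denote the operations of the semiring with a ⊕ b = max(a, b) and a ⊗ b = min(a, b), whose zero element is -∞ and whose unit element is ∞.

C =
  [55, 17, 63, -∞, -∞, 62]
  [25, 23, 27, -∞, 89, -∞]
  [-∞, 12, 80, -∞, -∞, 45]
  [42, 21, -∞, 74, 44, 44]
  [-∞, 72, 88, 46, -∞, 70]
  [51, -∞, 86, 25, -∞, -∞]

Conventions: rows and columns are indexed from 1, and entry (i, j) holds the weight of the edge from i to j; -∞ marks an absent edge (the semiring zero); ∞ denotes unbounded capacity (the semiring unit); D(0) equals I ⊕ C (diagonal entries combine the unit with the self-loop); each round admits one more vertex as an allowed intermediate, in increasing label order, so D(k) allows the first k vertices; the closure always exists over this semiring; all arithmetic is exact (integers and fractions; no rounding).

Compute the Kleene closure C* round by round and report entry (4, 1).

D(0):
  [∞, 17, 63, -∞, -∞, 62]
  [25, ∞, 27, -∞, 89, -∞]
  [-∞, 12, ∞, -∞, -∞, 45]
  [42, 21, -∞, ∞, 44, 44]
  [-∞, 72, 88, 46, ∞, 70]
  [51, -∞, 86, 25, -∞, ∞]
D(1):
  [∞, 17, 63, -∞, -∞, 62]
  [25, ∞, 27, -∞, 89, 25]
  [-∞, 12, ∞, -∞, -∞, 45]
  [42, 21, 42, ∞, 44, 44]
  [-∞, 72, 88, 46, ∞, 70]
  [51, 17, 86, 25, -∞, ∞]
D(2):
  [∞, 17, 63, -∞, 17, 62]
  [25, ∞, 27, -∞, 89, 25]
  [12, 12, ∞, -∞, 12, 45]
  [42, 21, 42, ∞, 44, 44]
  [25, 72, 88, 46, ∞, 70]
  [51, 17, 86, 25, 17, ∞]
D(3):
  [∞, 17, 63, -∞, 17, 62]
  [25, ∞, 27, -∞, 89, 27]
  [12, 12, ∞, -∞, 12, 45]
  [42, 21, 42, ∞, 44, 44]
  [25, 72, 88, 46, ∞, 70]
  [51, 17, 86, 25, 17, ∞]
D(4):
  [∞, 17, 63, -∞, 17, 62]
  [25, ∞, 27, -∞, 89, 27]
  [12, 12, ∞, -∞, 12, 45]
  [42, 21, 42, ∞, 44, 44]
  [42, 72, 88, 46, ∞, 70]
  [51, 21, 86, 25, 25, ∞]
D(5):
  [∞, 17, 63, 17, 17, 62]
  [42, ∞, 88, 46, 89, 70]
  [12, 12, ∞, 12, 12, 45]
  [42, 44, 44, ∞, 44, 44]
  [42, 72, 88, 46, ∞, 70]
  [51, 25, 86, 25, 25, ∞]
D(6):
  [∞, 25, 63, 25, 25, 62]
  [51, ∞, 88, 46, 89, 70]
  [45, 25, ∞, 25, 25, 45]
  [44, 44, 44, ∞, 44, 44]
  [51, 72, 88, 46, ∞, 70]
  [51, 25, 86, 25, 25, ∞]
Answer: C*[4][1] = 44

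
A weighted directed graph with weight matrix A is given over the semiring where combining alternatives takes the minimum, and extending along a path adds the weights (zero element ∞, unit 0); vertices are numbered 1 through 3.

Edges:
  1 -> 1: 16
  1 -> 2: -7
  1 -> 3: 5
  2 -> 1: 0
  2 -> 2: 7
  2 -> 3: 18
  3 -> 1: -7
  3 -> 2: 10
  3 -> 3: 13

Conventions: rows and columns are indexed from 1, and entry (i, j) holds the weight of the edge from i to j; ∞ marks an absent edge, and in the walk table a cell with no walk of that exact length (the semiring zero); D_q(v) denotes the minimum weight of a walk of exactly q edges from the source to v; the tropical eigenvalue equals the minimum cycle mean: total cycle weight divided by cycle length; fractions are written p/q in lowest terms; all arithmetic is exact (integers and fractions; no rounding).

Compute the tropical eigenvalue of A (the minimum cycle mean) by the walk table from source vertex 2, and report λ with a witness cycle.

q=0: [∞, 0, ∞]
q=1: [0, 7, 18]
q=2: [7, -7, 5]
q=3: [-7, 0, 11]
Optimal cycle mean attained by: cycle 1->2->1, total (-7) + 0, length 2.
Answer: λ = -7/2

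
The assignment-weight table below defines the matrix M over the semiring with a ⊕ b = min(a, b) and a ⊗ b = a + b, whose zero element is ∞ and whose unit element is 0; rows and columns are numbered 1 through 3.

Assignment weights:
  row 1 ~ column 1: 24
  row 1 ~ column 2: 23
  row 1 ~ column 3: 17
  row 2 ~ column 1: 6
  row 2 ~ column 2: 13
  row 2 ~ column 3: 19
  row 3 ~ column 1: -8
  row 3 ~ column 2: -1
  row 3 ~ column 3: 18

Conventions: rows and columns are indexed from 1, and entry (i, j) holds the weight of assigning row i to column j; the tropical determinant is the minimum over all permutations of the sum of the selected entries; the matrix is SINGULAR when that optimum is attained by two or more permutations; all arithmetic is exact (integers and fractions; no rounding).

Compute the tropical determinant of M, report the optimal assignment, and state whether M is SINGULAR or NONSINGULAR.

σ = (1, 2, 3): 24 + 13 + 18 = 55
σ = (1, 3, 2): 24 + 19 + (-1) = 42
σ = (2, 1, 3): 23 + 6 + 18 = 47
σ = (2, 3, 1): 23 + 19 + (-8) = 34
σ = (3, 1, 2): 17 + 6 + (-1) = 22
σ = (3, 2, 1): 17 + 13 + (-8) = 22
Optimal value attained by: σ = (3, 1, 2).
Answer: det⊕(M) = 22; verdict: SINGULAR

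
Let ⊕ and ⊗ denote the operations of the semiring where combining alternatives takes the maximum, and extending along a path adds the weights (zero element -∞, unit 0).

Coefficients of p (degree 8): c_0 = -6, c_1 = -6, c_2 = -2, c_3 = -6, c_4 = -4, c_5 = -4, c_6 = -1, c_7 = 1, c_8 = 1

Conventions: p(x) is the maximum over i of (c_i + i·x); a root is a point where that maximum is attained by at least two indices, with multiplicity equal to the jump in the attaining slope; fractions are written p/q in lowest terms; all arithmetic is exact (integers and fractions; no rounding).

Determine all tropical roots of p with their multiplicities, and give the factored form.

hull edge (i=0, c=-6) to (i=2, c=-2): slope 2, span 2
hull edge (i=2, c=-2) to (i=7, c=1): slope 3/5, span 5
hull edge (i=7, c=1) to (i=8, c=1): slope 0, span 1
Factored form: p(x) = 1 ⊗ (x ⊕ (-2)) ⊗ (x ⊕ (-2)) ⊗ (x ⊕ (-3/5)) ⊗ (x ⊕ (-3/5)) ⊗ (x ⊕ (-3/5)) ⊗ (x ⊕ (-3/5)) ⊗ (x ⊕ (-3/5)) ⊗ (x ⊕ 0)
Answer: roots = -2 (mult 2), -3/5 (mult 5), 0 (mult 1)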